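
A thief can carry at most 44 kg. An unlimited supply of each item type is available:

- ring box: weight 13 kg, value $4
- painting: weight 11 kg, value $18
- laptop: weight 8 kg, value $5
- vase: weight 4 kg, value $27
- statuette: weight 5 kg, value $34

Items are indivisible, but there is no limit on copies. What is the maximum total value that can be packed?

Best value-per-unit is statuette at 34/5; filling with it alone gives 8×34 = 272.
Optimal mix: 1×vase + 8×statuette → weight 44, value 299.

$299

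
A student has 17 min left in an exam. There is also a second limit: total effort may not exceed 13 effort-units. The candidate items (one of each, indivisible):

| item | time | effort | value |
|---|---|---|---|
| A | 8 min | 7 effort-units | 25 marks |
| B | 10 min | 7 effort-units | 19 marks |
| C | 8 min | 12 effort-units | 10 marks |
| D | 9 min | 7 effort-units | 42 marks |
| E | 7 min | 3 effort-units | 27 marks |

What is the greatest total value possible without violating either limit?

Feasible sets respecting both limits:
- D+E: time 16, effort 10, value 69
- A+E: time 15, effort 10, value 52
- B+E: time 17, effort 10, value 46
- D: time 9, effort 7, value 42
Best: 69 marks.

69 marks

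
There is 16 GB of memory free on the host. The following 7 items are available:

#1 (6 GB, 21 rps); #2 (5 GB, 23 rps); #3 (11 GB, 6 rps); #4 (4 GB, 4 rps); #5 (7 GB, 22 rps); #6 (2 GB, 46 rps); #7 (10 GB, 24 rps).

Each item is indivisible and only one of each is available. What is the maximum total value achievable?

91 rps

This is a 0/1 knapsack; check combinations near the capacity.
- #2+#5+#6: memory 5+7+2=14, value 23+22+46=91
- #1+#2+#6: memory 6+5+2=13, value 21+23+46=90
- #1+#5+#6: memory 6+7+2=15, value 21+22+46=89
Best: 91 rps.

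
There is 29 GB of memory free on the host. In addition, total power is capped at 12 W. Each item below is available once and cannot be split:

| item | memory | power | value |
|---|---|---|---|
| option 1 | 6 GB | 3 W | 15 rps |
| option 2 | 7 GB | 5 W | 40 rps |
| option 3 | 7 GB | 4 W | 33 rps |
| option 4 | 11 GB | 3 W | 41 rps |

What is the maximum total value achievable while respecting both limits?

114 rps

Feasible sets respecting both limits:
- option 2+option 3+option 4: memory 25, power 12, value 114
- option 1+option 2+option 4: memory 24, power 11, value 96
- option 1+option 3+option 4: memory 24, power 10, value 89
- option 1+option 2+option 3: memory 20, power 12, value 88
Best: 114 rps.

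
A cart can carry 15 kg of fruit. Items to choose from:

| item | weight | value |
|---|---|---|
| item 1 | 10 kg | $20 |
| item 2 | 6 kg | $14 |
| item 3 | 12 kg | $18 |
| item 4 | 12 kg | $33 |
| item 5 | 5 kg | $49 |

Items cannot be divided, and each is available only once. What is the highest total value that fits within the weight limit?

Check high-value combinations within 15 kg:
- item 1+item 5: weight 10+5=15, value 20+49=69
- item 2+item 5: weight 6+5=11, value 14+49=63
- item 5: weight 5, value 49
- item 4: weight 12, value 33
- item 1: weight 10, value 20
Best: $69.

$69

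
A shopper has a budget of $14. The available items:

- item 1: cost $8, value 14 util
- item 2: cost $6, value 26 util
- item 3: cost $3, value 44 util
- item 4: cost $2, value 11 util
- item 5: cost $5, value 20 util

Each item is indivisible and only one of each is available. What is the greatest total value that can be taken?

Check high-value combinations within $14:
- item 2+item 3+item 5: cost 6+3+5=14, value 26+44+20=90
- item 2+item 3+item 4: cost 6+3+2=11, value 26+44+11=81
- item 3+item 4+item 5: cost 3+2+5=10, value 44+11+20=75
- item 2+item 3: cost 6+3=9, value 26+44=70
Best: 90 util.

90 util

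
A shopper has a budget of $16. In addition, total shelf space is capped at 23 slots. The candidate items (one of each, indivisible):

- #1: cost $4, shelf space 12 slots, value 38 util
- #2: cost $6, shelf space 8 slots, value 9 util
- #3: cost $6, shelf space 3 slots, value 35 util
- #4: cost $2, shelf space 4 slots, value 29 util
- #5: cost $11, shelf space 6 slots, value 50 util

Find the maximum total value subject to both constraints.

102 util

Feasible sets respecting both limits:
- #1+#3+#4: cost 12, shelf space 19, value 102
- #1+#5: cost 15, shelf space 18, value 88
- #1+#2+#3: cost 16, shelf space 23, value 82
Best: 102 util.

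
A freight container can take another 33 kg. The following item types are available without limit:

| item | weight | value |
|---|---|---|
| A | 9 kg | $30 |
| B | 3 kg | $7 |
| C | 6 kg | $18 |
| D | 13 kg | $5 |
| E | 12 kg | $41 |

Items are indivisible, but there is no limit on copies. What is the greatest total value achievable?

$112

Best value-per-unit is E at 41/12; filling with it alone gives 2×41 = 82.
Optimal mix: 1×A + 2×E → weight 33, value 112.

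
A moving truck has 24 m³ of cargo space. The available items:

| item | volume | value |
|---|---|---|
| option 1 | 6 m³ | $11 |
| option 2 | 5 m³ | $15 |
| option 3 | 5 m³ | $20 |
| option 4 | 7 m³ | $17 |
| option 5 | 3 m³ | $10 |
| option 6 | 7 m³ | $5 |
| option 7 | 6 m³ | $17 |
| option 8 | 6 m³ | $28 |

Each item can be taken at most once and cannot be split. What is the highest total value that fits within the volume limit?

Check high-value combinations within 24 m³:
- option 3+option 4+option 7+option 8: volume 5+7+6+6=24, value 20+17+17+28=82
- option 2+option 3+option 7+option 8: volume 5+5+6+6=22, value 15+20+17+28=80
- option 2+option 3+option 4+option 8: volume 5+5+7+6=23, value 15+20+17+28=80
- option 2+option 4+option 7+option 8: volume 5+7+6+6=24, value 15+17+17+28=77
Best: $82.

$82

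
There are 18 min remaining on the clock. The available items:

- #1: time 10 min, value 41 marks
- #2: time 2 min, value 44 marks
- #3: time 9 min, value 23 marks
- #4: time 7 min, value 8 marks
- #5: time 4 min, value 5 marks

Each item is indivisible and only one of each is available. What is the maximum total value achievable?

Check high-value combinations within 18 min:
- #1+#2+#5: time 10+2+4=16, value 41+44+5=90
- #1+#2: time 10+2=12, value 41+44=85
- #2+#3+#4: time 2+9+7=18, value 44+23+8=75
- #2+#3+#5: time 2+9+4=15, value 44+23+5=72
- #2+#3: time 2+9=11, value 44+23=67
Best: 90 marks.

90 marks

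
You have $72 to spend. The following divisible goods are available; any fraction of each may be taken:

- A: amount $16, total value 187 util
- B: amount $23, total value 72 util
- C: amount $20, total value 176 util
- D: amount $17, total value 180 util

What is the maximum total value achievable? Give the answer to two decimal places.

602.48

Take in order of value per unit:
- A (187/16 per unit): all 16 → value 187, running total 187.00
- D (180/17 per unit): all 17 → value 180, running total 367.00
- C (176/20 per unit): all 20 → value 176, running total 543.00
- B (72/23 per unit): 19 of 23 → value 19×72/23 = 59.4783, running total 602.48
Total 602.48.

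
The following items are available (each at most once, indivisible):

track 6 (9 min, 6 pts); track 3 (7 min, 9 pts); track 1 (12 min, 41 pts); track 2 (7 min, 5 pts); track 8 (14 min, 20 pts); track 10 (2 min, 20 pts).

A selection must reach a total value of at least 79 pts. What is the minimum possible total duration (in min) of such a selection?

28

Subsets with value ≥ 79, sorted by total duration:
- track 1+track 8+track 10: duration 28, value 81
- track 3+track 1+track 8+track 10: duration 35, value 90
- track 1+track 2+track 8+track 10: duration 35, value 86
- track 6+track 1+track 8+track 10: duration 37, value 87
Minimum duration: 28 min.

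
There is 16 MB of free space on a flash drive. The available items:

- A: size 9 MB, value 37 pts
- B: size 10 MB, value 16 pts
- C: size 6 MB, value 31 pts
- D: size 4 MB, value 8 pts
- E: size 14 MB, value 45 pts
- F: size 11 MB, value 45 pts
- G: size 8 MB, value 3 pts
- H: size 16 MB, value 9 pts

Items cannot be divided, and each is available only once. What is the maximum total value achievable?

68 pts

Check high-value combinations within 16 MB:
- A+C: size 9+6=15, value 37+31=68
- D+F: size 4+11=15, value 8+45=53
- B+C: size 10+6=16, value 16+31=47
- F: size 11, value 45
- A+D: size 9+4=13, value 37+8=45
Best: 68 pts.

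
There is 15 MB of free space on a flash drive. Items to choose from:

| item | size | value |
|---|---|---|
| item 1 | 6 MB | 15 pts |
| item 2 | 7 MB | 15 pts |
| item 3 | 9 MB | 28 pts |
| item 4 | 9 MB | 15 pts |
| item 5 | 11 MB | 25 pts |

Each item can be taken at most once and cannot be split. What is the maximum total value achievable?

43 pts

Check high-value combinations within 15 MB:
- item 1+item 3: size 6+9=15, value 15+28=43
- item 1+item 2: size 6+7=13, value 15+15=30
- item 1+item 4: size 6+9=15, value 15+15=30
Best: 43 pts.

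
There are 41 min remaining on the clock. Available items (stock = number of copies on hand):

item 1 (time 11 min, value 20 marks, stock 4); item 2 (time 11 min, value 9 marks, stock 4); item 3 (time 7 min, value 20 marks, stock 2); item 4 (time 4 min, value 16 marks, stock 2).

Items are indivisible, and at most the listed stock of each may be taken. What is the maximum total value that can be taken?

96 marks

Best selections within time 41 and stock limits:
- 2×item 1 + 2×item 3 + 1×item 4: time 40, value 96
- 1×item 1 + 2×item 3 + 2×item 4: time 33, value 92
- 2×item 1 + 1×item 3 + 2×item 4: time 37, value 92
Best: 96 marks.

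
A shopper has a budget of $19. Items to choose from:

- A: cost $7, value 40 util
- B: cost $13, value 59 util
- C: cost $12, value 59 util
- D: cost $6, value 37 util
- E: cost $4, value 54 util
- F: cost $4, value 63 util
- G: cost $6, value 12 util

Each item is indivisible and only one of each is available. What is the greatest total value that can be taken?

157 util

Check high-value combinations within $19:
- A+E+F: cost 7+4+4=15, value 40+54+63=157
- D+E+F: cost 6+4+4=14, value 37+54+63=154
- A+D+F: cost 7+6+4=17, value 40+37+63=140
- A+D+E: cost 7+6+4=17, value 40+37+54=131
Best: 157 util.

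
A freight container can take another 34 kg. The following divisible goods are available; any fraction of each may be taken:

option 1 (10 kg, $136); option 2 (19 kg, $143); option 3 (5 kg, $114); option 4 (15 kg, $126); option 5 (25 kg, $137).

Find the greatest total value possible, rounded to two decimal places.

406.11

Take in order of value per unit:
- option 3 (114/5 per unit): all 5 → value 114, running total 114.00
- option 1 (136/10 per unit): all 10 → value 136, running total 250.00
- option 4 (126/15 per unit): all 15 → value 126, running total 376.00
- option 2 (143/19 per unit): 4 of 19 → value 4×143/19 = 30.1053, running total 406.11
Total 406.11.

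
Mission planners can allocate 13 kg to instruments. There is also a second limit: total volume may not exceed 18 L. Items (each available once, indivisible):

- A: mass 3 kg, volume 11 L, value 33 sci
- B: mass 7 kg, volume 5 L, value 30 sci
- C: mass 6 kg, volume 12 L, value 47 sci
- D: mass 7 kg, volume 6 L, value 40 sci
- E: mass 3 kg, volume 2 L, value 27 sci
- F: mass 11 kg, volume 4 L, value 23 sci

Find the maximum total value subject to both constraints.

Feasible sets respecting both limits:
- A+B+E: mass 13, volume 18, value 90
- C+D: mass 13, volume 18, value 87
- B+C: mass 13, volume 17, value 77
- C+E: mass 9, volume 14, value 74
Best: 90 sci.

90 sci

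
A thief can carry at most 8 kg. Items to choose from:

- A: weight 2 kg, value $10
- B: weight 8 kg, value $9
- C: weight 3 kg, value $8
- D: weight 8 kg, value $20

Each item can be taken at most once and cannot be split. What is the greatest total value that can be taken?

Check high-value combinations within 8 kg:
- D: weight 8, value 20
- A+C: weight 2+3=5, value 10+8=18
- A: weight 2, value 10
Best: $20.

$20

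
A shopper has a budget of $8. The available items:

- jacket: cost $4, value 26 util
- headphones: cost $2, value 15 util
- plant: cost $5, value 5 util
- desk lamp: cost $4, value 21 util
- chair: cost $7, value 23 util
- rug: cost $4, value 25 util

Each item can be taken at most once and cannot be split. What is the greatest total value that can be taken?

This is a 0/1 knapsack; check combinations near the capacity.
- jacket+rug: cost 4+4=8, value 26+25=51
- jacket+desk lamp: cost 4+4=8, value 26+21=47
- desk lamp+rug: cost 4+4=8, value 21+25=46
- jacket+headphones: cost 4+2=6, value 26+15=41
- headphones+rug: cost 2+4=6, value 15+25=40
Best: 51 util.

51 util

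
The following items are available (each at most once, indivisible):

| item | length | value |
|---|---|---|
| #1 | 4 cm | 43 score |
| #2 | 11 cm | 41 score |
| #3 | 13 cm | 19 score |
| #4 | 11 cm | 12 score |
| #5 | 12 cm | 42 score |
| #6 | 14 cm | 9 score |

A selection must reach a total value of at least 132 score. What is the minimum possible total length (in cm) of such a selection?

38

Subsets with value ≥ 132, sorted by total length:
- #1+#2+#4+#5: length 38, value 138
- #1+#2+#3+#5: length 40, value 145
- #1+#2+#5+#6: length 41, value 135
Minimum length: 38 cm.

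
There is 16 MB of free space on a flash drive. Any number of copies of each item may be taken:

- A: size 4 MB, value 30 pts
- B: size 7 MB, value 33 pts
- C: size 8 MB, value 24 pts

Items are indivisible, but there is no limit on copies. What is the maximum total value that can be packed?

Best value-per-unit is A at 30/4, and filling with it alone uses size 4×4=16. No mix of the others beats 4×30 = 120.

120 pts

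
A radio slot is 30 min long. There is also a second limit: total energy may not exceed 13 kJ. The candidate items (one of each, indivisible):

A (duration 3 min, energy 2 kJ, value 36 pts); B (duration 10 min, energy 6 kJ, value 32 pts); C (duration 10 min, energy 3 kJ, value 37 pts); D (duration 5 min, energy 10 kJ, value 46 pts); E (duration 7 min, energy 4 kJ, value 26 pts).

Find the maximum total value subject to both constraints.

105 pts

Feasible sets respecting both limits:
- A+B+C: duration 23, energy 11, value 105
- A+C+E: duration 20, energy 9, value 99
- B+C+E: duration 27, energy 13, value 95
- A+B+E: duration 20, energy 12, value 94
Best: 105 pts.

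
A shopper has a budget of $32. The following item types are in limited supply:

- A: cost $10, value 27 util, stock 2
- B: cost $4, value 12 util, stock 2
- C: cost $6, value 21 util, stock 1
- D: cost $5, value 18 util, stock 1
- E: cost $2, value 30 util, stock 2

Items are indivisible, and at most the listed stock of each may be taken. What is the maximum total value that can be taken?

Top feasible selections:
- 1×A + 1×B + 1×C + 1×D + 2×E: cost 29, value 138
- 2×A + 2×B + 2×E: cost 32, value 138
- 2×A + 1×C + 2×E: cost 30, value 135
- 1×A + 2×B + 1×C + 2×E: cost 28, value 132
Best: 138 util.

138 util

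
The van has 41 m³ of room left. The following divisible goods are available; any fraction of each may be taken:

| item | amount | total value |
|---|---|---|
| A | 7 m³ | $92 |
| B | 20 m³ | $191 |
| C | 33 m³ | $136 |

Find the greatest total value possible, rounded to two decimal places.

340.70

Take in order of value per unit:
- A (92/7 per unit): all 7 → value 92, running total 92.00
- B (191/20 per unit): all 20 → value 191, running total 283.00
- C (136/33 per unit): 14 of 33 → value 14×136/33 = 57.6970, running total 340.70
Total 340.70.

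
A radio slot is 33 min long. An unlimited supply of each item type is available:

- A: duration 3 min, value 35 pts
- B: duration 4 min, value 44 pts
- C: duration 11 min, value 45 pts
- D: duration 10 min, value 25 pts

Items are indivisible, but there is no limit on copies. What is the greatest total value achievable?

385 pts

Best value-per-unit is A at 35/3, and filling with it alone uses duration 11×3=33. No mix of the others beats 11×35 = 385.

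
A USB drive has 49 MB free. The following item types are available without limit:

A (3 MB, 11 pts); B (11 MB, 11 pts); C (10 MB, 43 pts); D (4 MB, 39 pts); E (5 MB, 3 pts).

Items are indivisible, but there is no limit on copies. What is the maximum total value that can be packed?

Best value-per-unit is D at 39/4, and filling with it alone uses size 12×4=48. No mix of the others beats 12×39 = 468.

468 pts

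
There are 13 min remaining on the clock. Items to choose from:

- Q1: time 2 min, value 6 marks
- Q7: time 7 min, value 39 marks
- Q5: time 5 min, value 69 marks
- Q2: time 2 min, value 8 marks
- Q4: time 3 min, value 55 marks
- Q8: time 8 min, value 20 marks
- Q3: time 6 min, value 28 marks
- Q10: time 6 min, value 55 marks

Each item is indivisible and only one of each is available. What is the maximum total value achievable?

This is a 0/1 knapsack; check combinations near the capacity.
- Q1+Q5+Q2+Q4: time 2+5+2+3=12, value 6+69+8+55=138
- Q5+Q2+Q4: time 5+2+3=10, value 69+8+55=132
- Q5+Q2+Q10: time 5+2+6=13, value 69+8+55=132
- Q1+Q5+Q4: time 2+5+3=10, value 6+69+55=130
Best: 138 marks.

138 marks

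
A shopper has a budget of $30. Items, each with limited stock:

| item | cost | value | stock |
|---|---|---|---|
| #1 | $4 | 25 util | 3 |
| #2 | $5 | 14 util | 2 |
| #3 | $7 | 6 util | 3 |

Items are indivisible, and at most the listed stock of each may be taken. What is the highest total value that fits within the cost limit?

109 util

Top feasible selections:
- 3×#1 + 2×#2 + 1×#3: cost 29, value 109
- 3×#1 + 2×#2: cost 22, value 103
- 3×#1 + 1×#2 + 1×#3: cost 24, value 95
- 3×#1 + 1×#2: cost 17, value 89
Best: 109 util.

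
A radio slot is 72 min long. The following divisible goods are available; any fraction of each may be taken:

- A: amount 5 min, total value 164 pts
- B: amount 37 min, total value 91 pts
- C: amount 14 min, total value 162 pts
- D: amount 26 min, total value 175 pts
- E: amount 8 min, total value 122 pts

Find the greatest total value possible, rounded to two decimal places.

Take in order of value per unit:
- A (164/5 per unit): all 5 → value 164, running total 164.00
- E (122/8 per unit): all 8 → value 122, running total 286.00
- C (162/14 per unit): all 14 → value 162, running total 448.00
- D (175/26 per unit): all 26 → value 175, running total 623.00
- B (91/37 per unit): 19 of 37 → value 19×91/37 = 46.7297, running total 669.73
Total 669.73.

669.73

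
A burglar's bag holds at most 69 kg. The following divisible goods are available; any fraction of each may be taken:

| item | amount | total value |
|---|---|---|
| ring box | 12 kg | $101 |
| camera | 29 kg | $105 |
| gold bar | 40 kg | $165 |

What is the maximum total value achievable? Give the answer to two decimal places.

327.55

Take in order of value per unit:
- ring box (101/12 per unit): all 12 → value 101, running total 101.00
- gold bar (165/40 per unit): all 40 → value 165, running total 266.00
- camera (105/29 per unit): 17 of 29 → value 17×105/29 = 61.5517, running total 327.55
Total 327.55.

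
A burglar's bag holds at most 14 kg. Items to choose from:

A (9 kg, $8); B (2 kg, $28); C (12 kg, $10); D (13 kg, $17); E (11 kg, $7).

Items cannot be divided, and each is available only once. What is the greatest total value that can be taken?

Check high-value combinations within 14 kg:
- B+C: weight 2+12=14, value 28+10=38
- A+B: weight 9+2=11, value 8+28=36
- B+E: weight 2+11=13, value 28+7=35
- B: weight 2, value 28
- D: weight 13, value 17
Best: $38.

$38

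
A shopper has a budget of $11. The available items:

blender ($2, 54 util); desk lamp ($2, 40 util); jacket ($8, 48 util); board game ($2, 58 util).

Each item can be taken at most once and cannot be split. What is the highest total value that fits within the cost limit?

152 util

Check high-value combinations within $11:
- blender+desk lamp+board game: cost 2+2+2=6, value 54+40+58=152
- blender+board game: cost 2+2=4, value 54+58=112
- jacket+board game: cost 8+2=10, value 48+58=106
Best: 152 util.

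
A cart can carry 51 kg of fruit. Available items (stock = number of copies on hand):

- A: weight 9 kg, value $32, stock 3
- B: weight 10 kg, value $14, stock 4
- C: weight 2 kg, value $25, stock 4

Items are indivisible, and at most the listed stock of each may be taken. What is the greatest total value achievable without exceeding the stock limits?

$210

Best selections within weight 51 and stock limits:
- 3×A + 1×B + 4×C: weight 45, value 210
- 3×A + 4×C: weight 35, value 196
- 2×A + 2×B + 4×C: weight 46, value 192
Best: $210.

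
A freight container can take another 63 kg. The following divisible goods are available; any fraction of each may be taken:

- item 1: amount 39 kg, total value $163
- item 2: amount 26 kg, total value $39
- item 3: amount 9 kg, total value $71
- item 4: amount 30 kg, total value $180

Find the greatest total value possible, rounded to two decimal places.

351.31

Take in order of value per unit:
- item 3 (71/9 per unit): all 9 → value 71, running total 71.00
- item 4 (180/30 per unit): all 30 → value 180, running total 251.00
- item 1 (163/39 per unit): 24 of 39 → value 24×163/39 = 100.3077, running total 351.31
Total 351.31.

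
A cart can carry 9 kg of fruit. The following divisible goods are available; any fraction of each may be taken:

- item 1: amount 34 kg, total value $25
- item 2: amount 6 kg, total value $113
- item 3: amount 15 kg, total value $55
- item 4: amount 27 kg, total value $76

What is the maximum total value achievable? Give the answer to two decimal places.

Take in order of value per unit:
- item 2 (113/6 per unit): all 6 → value 113, running total 113.00
- item 3 (55/15 per unit): 3 of 15 → value 3×55/15 = 11.0000, running total 124.00
Total 124.00.

124.00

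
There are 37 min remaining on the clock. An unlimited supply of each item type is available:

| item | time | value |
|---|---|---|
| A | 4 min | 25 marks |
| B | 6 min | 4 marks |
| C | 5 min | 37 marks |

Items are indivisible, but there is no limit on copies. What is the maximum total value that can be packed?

260 marks

Best value-per-unit is C at 37/5; filling with it alone gives 7×37 = 259.
Optimal mix: 3×A + 5×C → time 37, value 260.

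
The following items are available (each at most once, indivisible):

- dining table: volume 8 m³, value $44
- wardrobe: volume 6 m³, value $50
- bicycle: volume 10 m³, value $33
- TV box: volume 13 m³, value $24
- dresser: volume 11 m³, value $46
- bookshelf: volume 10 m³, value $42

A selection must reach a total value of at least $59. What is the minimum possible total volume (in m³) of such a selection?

14

Subsets with value ≥ 59, sorted by total volume:
- dining table+wardrobe: volume 14, value 94
- wardrobe+bookshelf: volume 16, value 92
Minimum volume: 14 m³.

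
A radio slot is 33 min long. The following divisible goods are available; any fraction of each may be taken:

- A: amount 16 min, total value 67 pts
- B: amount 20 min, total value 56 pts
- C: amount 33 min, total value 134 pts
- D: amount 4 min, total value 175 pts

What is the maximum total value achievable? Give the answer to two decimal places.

294.79

Take in order of value per unit:
- D (175/4 per unit): all 4 → value 175, running total 175.00
- A (67/16 per unit): all 16 → value 67, running total 242.00
- C (134/33 per unit): 13 of 33 → value 13×134/33 = 52.7879, running total 294.79
Total 294.79.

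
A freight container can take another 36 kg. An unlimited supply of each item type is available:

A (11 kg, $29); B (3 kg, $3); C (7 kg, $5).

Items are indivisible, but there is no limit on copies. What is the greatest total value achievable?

$90

Best value-per-unit is A at 29/11; filling with it alone gives 3×29 = 87.
Optimal mix: 3×A + 1×B → weight 36, value 90.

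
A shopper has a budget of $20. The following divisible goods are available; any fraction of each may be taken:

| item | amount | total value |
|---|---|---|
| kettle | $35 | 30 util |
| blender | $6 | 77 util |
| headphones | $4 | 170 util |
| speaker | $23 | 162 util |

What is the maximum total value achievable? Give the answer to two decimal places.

317.43

Take in order of value per unit:
- headphones (170/4 per unit): all 4 → value 170, running total 170.00
- blender (77/6 per unit): all 6 → value 77, running total 247.00
- speaker (162/23 per unit): 10 of 23 → value 10×162/23 = 70.4348, running total 317.43
Total 317.43.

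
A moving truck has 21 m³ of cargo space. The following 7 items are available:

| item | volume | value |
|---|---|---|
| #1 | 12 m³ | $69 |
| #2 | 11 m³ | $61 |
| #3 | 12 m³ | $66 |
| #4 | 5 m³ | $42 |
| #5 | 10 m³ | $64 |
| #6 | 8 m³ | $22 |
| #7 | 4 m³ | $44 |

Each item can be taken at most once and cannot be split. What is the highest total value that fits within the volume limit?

Check high-value combinations within 21 m³:
- #1+#4+#7: volume 12+5+4=21, value 69+42+44=155
- #3+#4+#7: volume 12+5+4=21, value 66+42+44=152
- #4+#5+#7: volume 5+10+4=19, value 42+64+44=150
- #2+#4+#7: volume 11+5+4=20, value 61+42+44=147
Best: $155.

$155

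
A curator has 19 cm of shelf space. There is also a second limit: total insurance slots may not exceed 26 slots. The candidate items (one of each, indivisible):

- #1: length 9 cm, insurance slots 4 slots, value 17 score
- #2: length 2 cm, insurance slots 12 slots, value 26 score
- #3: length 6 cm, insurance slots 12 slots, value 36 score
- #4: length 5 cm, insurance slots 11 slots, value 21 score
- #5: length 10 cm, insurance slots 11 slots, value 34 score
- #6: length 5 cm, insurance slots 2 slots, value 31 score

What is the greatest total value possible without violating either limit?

93 score

Feasible sets respecting both limits:
- #2+#3+#6: length 13, insurance slots 26, value 93
- #2+#5+#6: length 17, insurance slots 25, value 91
- #3+#4+#6: length 16, insurance slots 25, value 88
Best: 93 score.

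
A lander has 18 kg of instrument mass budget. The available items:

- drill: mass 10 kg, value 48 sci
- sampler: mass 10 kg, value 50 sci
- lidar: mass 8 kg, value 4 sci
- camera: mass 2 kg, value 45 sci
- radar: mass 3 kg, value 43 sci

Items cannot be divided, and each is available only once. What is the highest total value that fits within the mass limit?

138 sci

Check high-value combinations within 18 kg:
- sampler+camera+radar: mass 10+2+3=15, value 50+45+43=138
- drill+camera+radar: mass 10+2+3=15, value 48+45+43=136
- sampler+camera: mass 10+2=12, value 50+45=95
- drill+camera: mass 10+2=12, value 48+45=93
Best: 138 sci.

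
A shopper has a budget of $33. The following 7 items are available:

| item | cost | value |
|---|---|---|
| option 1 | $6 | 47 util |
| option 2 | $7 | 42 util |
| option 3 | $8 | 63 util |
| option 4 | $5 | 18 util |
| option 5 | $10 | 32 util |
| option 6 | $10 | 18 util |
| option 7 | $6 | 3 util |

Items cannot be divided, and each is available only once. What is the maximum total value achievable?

Check high-value combinations within $33:
- option 1+option 2+option 3+option 5: cost 6+7+8+10=31, value 47+42+63+32=184
- option 1+option 2+option 3+option 4+option 7: cost 6+7+8+5+6=32, value 47+42+63+18+3=173
- option 1+option 2+option 3+option 4: cost 6+7+8+5=26, value 47+42+63+18=170
- option 1+option 2+option 3+option 6: cost 6+7+8+10=31, value 47+42+63+18=170
Best: 184 util.

184 util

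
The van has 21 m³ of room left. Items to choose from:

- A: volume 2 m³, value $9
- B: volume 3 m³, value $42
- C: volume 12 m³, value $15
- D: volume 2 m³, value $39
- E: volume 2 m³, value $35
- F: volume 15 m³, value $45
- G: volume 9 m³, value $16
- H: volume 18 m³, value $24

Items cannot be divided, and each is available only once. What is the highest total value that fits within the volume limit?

$141

Check high-value combinations within 21 m³:
- A+B+D+E+G: volume 2+3+2+2+9=18, value 9+42+39+35+16=141
- A+B+C+D+E: volume 2+3+12+2+2=21, value 9+42+15+39+35=140
- B+D+E+G: volume 3+2+2+9=16, value 42+39+35+16=132
Best: $141.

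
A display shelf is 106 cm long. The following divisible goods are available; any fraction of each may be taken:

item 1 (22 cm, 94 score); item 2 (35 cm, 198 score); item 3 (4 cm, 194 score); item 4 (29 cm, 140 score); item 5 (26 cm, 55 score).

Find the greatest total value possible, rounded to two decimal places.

659.85

Take in order of value per unit:
- item 3 (194/4 per unit): all 4 → value 194, running total 194.00
- item 2 (198/35 per unit): all 35 → value 198, running total 392.00
- item 4 (140/29 per unit): all 29 → value 140, running total 532.00
- item 1 (94/22 per unit): all 22 → value 94, running total 626.00
- item 5 (55/26 per unit): 16 of 26 → value 16×55/26 = 33.8462, running total 659.85
Total 659.85.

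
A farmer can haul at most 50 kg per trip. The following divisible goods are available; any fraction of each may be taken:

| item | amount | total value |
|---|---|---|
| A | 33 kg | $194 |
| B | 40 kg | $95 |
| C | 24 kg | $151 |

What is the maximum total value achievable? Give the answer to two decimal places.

303.85

Take in order of value per unit:
- C (151/24 per unit): all 24 → value 151, running total 151.00
- A (194/33 per unit): 26 of 33 → value 26×194/33 = 152.8485, running total 303.85
Total 303.85.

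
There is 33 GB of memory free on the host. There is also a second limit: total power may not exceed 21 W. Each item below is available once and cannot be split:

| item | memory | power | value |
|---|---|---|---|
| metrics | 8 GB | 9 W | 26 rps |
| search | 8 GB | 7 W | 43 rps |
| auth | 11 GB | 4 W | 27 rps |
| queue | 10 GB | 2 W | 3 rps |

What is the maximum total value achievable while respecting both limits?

96 rps

Feasible sets respecting both limits:
- metrics+search+auth: memory 27, power 20, value 96
- search+auth+queue: memory 29, power 13, value 73
- metrics+search+queue: memory 26, power 18, value 72
Best: 96 rps.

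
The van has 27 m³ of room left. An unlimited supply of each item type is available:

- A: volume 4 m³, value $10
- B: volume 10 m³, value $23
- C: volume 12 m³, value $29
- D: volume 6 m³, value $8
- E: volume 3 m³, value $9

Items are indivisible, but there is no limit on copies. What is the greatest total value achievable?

$81

Best value-per-unit is E at 9/3, and filling with it alone uses volume 9×3=27. No mix of the others beats 9×9 = 81.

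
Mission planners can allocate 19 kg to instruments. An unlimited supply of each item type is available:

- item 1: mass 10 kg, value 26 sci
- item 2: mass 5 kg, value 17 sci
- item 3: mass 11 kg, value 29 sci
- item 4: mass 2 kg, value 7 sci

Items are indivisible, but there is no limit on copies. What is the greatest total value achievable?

Best value-per-unit is item 4 at 7/2; filling with it alone gives 9×7 = 63.
Optimal mix: 1×item 2 + 7×item 4 → mass 19, value 66.

66 sci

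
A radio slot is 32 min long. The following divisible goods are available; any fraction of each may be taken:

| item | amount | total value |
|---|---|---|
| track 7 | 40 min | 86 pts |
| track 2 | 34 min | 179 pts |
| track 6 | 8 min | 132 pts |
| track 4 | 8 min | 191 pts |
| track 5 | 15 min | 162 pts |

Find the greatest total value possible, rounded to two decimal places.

490.26

Take in order of value per unit:
- track 4 (191/8 per unit): all 8 → value 191, running total 191.00
- track 6 (132/8 per unit): all 8 → value 132, running total 323.00
- track 5 (162/15 per unit): all 15 → value 162, running total 485.00
- track 2 (179/34 per unit): 1 of 34 → value 1×179/34 = 5.2647, running total 490.26
Total 490.26.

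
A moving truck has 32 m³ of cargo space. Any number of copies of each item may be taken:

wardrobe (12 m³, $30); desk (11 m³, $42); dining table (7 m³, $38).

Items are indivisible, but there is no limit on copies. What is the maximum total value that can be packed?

$156

Best value-per-unit is dining table at 38/7; filling with it alone gives 4×38 = 152.
Optimal mix: 1×desk + 3×dining table → volume 32, value 156.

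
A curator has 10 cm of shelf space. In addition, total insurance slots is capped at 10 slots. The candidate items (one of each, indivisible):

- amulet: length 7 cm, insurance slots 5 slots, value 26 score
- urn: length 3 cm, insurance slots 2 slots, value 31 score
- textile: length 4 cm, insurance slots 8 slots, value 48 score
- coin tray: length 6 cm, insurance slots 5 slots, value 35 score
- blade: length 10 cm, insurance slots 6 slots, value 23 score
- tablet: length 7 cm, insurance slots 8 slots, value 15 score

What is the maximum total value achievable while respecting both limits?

79 score

Feasible sets respecting both limits:
- urn+textile: length 7, insurance slots 10, value 79
- urn+coin tray: length 9, insurance slots 7, value 66
- amulet+urn: length 10, insurance slots 7, value 57
Best: 79 score.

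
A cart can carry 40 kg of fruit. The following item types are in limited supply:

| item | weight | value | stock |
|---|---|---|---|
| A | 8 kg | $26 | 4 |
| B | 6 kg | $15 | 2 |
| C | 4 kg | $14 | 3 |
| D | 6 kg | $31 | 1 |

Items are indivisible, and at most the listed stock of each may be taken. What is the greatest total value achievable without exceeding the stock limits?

Best selections within weight 40 and stock limits:
- 2×A + 1×B + 3×C + 1×D: weight 40, value 140
- 3×A + 1×B + 1×C + 1×D: weight 40, value 138
- 3×A + 2×C + 1×D: weight 38, value 137
- 4×A + 1×D: weight 38, value 135
Best: $140.

$140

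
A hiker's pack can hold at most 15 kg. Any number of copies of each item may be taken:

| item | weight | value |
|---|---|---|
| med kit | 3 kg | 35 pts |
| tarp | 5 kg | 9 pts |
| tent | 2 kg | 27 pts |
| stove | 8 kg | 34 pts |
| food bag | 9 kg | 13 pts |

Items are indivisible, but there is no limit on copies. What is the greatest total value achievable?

Best value-per-unit is tent at 27/2; filling with it alone gives 7×27 = 189.
Optimal mix: 1×med kit + 6×tent → weight 15, value 197.

197 pts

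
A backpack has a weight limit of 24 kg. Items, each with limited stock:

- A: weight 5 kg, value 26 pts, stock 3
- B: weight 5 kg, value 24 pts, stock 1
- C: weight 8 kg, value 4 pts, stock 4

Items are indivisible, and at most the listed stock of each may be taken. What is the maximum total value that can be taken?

102 pts

Top feasible selections:
- 3×A + 1×B: weight 20, value 102
- 3×A + 1×C: weight 23, value 82
- 2×A + 1×B + 1×C: weight 23, value 80
- 3×A: weight 15, value 78
Best: 102 pts.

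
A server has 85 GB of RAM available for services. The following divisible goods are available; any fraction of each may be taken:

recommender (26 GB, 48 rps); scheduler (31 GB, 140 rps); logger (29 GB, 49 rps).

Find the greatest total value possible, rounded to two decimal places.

235.31

Take in order of value per unit:
- scheduler (140/31 per unit): all 31 → value 140, running total 140.00
- recommender (48/26 per unit): all 26 → value 48, running total 188.00
- logger (49/29 per unit): 28 of 29 → value 28×49/29 = 47.3103, running total 235.31
Total 235.31.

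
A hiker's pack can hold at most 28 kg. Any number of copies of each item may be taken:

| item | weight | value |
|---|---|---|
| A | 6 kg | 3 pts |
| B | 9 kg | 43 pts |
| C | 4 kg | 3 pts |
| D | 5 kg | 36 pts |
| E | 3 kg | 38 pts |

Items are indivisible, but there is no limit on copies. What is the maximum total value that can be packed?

Best value-per-unit is E at 38/3, and filling with it alone uses weight 9×3=27. No mix of the others beats 9×38 = 342.

342 pts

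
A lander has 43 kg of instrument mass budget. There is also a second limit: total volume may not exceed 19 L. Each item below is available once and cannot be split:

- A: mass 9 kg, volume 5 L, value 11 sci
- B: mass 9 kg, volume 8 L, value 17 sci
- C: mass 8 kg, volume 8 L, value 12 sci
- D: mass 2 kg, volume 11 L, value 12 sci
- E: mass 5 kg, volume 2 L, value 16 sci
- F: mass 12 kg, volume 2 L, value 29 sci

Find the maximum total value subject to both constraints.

Feasible sets respecting both limits:
- A+B+E+F: mass 35, volume 17, value 73
- A+C+E+F: mass 34, volume 17, value 68
- B+E+F: mass 26, volume 12, value 62
Best: 73 sci.

73 sci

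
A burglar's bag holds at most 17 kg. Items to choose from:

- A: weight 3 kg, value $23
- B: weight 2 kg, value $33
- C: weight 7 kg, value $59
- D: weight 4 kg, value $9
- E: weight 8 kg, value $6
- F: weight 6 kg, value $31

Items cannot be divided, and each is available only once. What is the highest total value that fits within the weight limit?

This is a 0/1 knapsack; check combinations near the capacity.
- A+B+C+D: weight 3+2+7+4=16, value 23+33+59+9=124
- B+C+F: weight 2+7+6=15, value 33+59+31=123
- A+B+C: weight 3+2+7=12, value 23+33+59=115
- A+C+F: weight 3+7+6=16, value 23+59+31=113
- B+C+D: weight 2+7+4=13, value 33+59+9=101
Best: $124.

$124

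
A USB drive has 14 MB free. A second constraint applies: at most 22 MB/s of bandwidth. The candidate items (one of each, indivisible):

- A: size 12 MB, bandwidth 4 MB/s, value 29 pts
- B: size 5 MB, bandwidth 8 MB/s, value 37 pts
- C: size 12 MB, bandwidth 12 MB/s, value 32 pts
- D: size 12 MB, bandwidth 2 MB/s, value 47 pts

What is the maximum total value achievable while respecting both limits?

Feasible sets respecting both limits:
- D: size 12, bandwidth 2, value 47
- B: size 5, bandwidth 8, value 37
- C: size 12, bandwidth 12, value 32
- A: size 12, bandwidth 4, value 29
Best: 47 pts.

47 pts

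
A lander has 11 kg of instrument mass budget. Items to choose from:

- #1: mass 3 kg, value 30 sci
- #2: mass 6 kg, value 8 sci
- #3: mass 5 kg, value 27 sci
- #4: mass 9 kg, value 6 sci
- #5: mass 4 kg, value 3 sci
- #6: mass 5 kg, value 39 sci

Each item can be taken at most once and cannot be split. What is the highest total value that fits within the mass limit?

Check high-value combinations within 11 kg:
- #1+#6: mass 3+5=8, value 30+39=69
- #3+#6: mass 5+5=10, value 27+39=66
- #1+#3: mass 3+5=8, value 30+27=57
- #2+#6: mass 6+5=11, value 8+39=47
Best: 69 sci.

69 sci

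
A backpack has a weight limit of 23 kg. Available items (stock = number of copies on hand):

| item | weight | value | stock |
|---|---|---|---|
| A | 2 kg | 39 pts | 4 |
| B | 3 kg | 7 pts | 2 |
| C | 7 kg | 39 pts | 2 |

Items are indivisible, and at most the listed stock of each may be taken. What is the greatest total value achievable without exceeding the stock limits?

Best selections within weight 23 and stock limits:
- 4×A + 2×C: weight 22, value 234
- 4×A + 2×B + 1×C: weight 21, value 209
- 4×A + 1×B + 1×C: weight 18, value 202
- 3×A + 1×B + 2×C: weight 23, value 202
Best: 234 pts.

234 pts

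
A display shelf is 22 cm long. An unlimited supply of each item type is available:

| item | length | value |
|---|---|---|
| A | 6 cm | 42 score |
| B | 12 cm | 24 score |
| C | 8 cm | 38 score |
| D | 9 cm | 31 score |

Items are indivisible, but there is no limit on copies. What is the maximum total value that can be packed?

Best value-per-unit is A at 42/6, and filling with it alone uses length 3×6=18. No mix of the others beats 3×42 = 126.

126 score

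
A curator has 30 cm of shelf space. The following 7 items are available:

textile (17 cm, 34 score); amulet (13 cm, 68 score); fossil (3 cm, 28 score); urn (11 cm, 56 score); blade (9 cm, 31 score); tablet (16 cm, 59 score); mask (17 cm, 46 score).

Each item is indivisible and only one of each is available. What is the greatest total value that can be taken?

Check high-value combinations within 30 cm:
- amulet+fossil+urn: length 13+3+11=27, value 68+28+56=152
- fossil+urn+tablet: length 3+11+16=30, value 28+56+59=143
- amulet+fossil+blade: length 13+3+9=25, value 68+28+31=127
Best: 152 score.

152 score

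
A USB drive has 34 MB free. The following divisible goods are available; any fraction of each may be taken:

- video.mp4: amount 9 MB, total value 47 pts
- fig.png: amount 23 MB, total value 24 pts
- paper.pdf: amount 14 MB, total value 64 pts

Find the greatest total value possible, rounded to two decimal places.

Take in order of value per unit:
- video.mp4 (47/9 per unit): all 9 → value 47, running total 47.00
- paper.pdf (64/14 per unit): all 14 → value 64, running total 111.00
- fig.png (24/23 per unit): 11 of 23 → value 11×24/23 = 11.4783, running total 122.48
Total 122.48.

122.48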